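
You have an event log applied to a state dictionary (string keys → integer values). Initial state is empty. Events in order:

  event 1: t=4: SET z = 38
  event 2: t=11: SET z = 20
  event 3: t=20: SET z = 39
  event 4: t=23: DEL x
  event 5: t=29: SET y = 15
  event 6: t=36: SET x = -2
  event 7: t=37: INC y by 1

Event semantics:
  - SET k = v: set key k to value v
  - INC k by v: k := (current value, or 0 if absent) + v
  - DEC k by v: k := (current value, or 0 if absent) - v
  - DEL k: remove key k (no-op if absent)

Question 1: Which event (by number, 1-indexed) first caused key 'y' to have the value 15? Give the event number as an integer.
Answer: 5

Derivation:
Looking for first event where y becomes 15:
  event 5: y (absent) -> 15  <-- first match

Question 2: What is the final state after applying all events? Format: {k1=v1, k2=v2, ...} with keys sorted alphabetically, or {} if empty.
Answer: {x=-2, y=16, z=39}

Derivation:
  after event 1 (t=4: SET z = 38): {z=38}
  after event 2 (t=11: SET z = 20): {z=20}
  after event 3 (t=20: SET z = 39): {z=39}
  after event 4 (t=23: DEL x): {z=39}
  after event 5 (t=29: SET y = 15): {y=15, z=39}
  after event 6 (t=36: SET x = -2): {x=-2, y=15, z=39}
  after event 7 (t=37: INC y by 1): {x=-2, y=16, z=39}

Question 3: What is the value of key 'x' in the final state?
Track key 'x' through all 7 events:
  event 1 (t=4: SET z = 38): x unchanged
  event 2 (t=11: SET z = 20): x unchanged
  event 3 (t=20: SET z = 39): x unchanged
  event 4 (t=23: DEL x): x (absent) -> (absent)
  event 5 (t=29: SET y = 15): x unchanged
  event 6 (t=36: SET x = -2): x (absent) -> -2
  event 7 (t=37: INC y by 1): x unchanged
Final: x = -2

Answer: -2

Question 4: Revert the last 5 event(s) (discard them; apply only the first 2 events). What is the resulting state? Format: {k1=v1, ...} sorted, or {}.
Answer: {z=20}

Derivation:
Keep first 2 events (discard last 5):
  after event 1 (t=4: SET z = 38): {z=38}
  after event 2 (t=11: SET z = 20): {z=20}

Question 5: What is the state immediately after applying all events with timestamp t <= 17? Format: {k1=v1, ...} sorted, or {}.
Answer: {z=20}

Derivation:
Apply events with t <= 17 (2 events):
  after event 1 (t=4: SET z = 38): {z=38}
  after event 2 (t=11: SET z = 20): {z=20}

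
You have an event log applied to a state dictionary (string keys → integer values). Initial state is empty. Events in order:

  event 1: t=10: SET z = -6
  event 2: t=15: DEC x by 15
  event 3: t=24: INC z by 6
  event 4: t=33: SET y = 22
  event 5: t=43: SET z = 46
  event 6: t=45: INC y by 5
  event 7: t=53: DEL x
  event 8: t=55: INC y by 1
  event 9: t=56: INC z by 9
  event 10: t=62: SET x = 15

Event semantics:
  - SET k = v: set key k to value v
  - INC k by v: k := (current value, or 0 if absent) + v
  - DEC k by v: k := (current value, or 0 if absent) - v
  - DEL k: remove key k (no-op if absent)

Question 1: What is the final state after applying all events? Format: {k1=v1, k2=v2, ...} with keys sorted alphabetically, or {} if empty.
Answer: {x=15, y=28, z=55}

Derivation:
  after event 1 (t=10: SET z = -6): {z=-6}
  after event 2 (t=15: DEC x by 15): {x=-15, z=-6}
  after event 3 (t=24: INC z by 6): {x=-15, z=0}
  after event 4 (t=33: SET y = 22): {x=-15, y=22, z=0}
  after event 5 (t=43: SET z = 46): {x=-15, y=22, z=46}
  after event 6 (t=45: INC y by 5): {x=-15, y=27, z=46}
  after event 7 (t=53: DEL x): {y=27, z=46}
  after event 8 (t=55: INC y by 1): {y=28, z=46}
  after event 9 (t=56: INC z by 9): {y=28, z=55}
  after event 10 (t=62: SET x = 15): {x=15, y=28, z=55}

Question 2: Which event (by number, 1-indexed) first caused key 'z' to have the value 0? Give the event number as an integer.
Answer: 3

Derivation:
Looking for first event where z becomes 0:
  event 1: z = -6
  event 2: z = -6
  event 3: z -6 -> 0  <-- first match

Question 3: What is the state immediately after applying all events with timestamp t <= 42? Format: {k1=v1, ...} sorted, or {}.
Apply events with t <= 42 (4 events):
  after event 1 (t=10: SET z = -6): {z=-6}
  after event 2 (t=15: DEC x by 15): {x=-15, z=-6}
  after event 3 (t=24: INC z by 6): {x=-15, z=0}
  after event 4 (t=33: SET y = 22): {x=-15, y=22, z=0}

Answer: {x=-15, y=22, z=0}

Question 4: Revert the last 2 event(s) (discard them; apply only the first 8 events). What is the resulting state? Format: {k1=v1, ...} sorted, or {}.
Answer: {y=28, z=46}

Derivation:
Keep first 8 events (discard last 2):
  after event 1 (t=10: SET z = -6): {z=-6}
  after event 2 (t=15: DEC x by 15): {x=-15, z=-6}
  after event 3 (t=24: INC z by 6): {x=-15, z=0}
  after event 4 (t=33: SET y = 22): {x=-15, y=22, z=0}
  after event 5 (t=43: SET z = 46): {x=-15, y=22, z=46}
  after event 6 (t=45: INC y by 5): {x=-15, y=27, z=46}
  after event 7 (t=53: DEL x): {y=27, z=46}
  after event 8 (t=55: INC y by 1): {y=28, z=46}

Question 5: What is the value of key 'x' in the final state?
Track key 'x' through all 10 events:
  event 1 (t=10: SET z = -6): x unchanged
  event 2 (t=15: DEC x by 15): x (absent) -> -15
  event 3 (t=24: INC z by 6): x unchanged
  event 4 (t=33: SET y = 22): x unchanged
  event 5 (t=43: SET z = 46): x unchanged
  event 6 (t=45: INC y by 5): x unchanged
  event 7 (t=53: DEL x): x -15 -> (absent)
  event 8 (t=55: INC y by 1): x unchanged
  event 9 (t=56: INC z by 9): x unchanged
  event 10 (t=62: SET x = 15): x (absent) -> 15
Final: x = 15

Answer: 15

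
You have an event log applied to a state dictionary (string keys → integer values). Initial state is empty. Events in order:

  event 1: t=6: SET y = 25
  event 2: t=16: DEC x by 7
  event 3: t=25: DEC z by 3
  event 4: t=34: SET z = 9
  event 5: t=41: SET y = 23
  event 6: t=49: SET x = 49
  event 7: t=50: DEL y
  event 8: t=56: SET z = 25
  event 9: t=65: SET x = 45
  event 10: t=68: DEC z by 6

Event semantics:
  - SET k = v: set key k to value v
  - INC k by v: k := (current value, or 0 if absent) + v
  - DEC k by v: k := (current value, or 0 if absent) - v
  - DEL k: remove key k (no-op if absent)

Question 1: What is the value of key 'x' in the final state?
Track key 'x' through all 10 events:
  event 1 (t=6: SET y = 25): x unchanged
  event 2 (t=16: DEC x by 7): x (absent) -> -7
  event 3 (t=25: DEC z by 3): x unchanged
  event 4 (t=34: SET z = 9): x unchanged
  event 5 (t=41: SET y = 23): x unchanged
  event 6 (t=49: SET x = 49): x -7 -> 49
  event 7 (t=50: DEL y): x unchanged
  event 8 (t=56: SET z = 25): x unchanged
  event 9 (t=65: SET x = 45): x 49 -> 45
  event 10 (t=68: DEC z by 6): x unchanged
Final: x = 45

Answer: 45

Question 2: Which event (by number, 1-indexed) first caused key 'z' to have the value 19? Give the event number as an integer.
Answer: 10

Derivation:
Looking for first event where z becomes 19:
  event 3: z = -3
  event 4: z = 9
  event 5: z = 9
  event 6: z = 9
  event 7: z = 9
  event 8: z = 25
  event 9: z = 25
  event 10: z 25 -> 19  <-- first match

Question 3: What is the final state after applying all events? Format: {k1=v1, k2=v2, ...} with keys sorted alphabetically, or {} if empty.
Answer: {x=45, z=19}

Derivation:
  after event 1 (t=6: SET y = 25): {y=25}
  after event 2 (t=16: DEC x by 7): {x=-7, y=25}
  after event 3 (t=25: DEC z by 3): {x=-7, y=25, z=-3}
  after event 4 (t=34: SET z = 9): {x=-7, y=25, z=9}
  after event 5 (t=41: SET y = 23): {x=-7, y=23, z=9}
  after event 6 (t=49: SET x = 49): {x=49, y=23, z=9}
  after event 7 (t=50: DEL y): {x=49, z=9}
  after event 8 (t=56: SET z = 25): {x=49, z=25}
  after event 9 (t=65: SET x = 45): {x=45, z=25}
  after event 10 (t=68: DEC z by 6): {x=45, z=19}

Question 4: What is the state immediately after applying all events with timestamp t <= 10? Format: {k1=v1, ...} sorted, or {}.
Answer: {y=25}

Derivation:
Apply events with t <= 10 (1 events):
  after event 1 (t=6: SET y = 25): {y=25}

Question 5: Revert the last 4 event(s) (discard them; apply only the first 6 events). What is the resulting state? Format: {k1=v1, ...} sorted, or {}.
Keep first 6 events (discard last 4):
  after event 1 (t=6: SET y = 25): {y=25}
  after event 2 (t=16: DEC x by 7): {x=-7, y=25}
  after event 3 (t=25: DEC z by 3): {x=-7, y=25, z=-3}
  after event 4 (t=34: SET z = 9): {x=-7, y=25, z=9}
  after event 5 (t=41: SET y = 23): {x=-7, y=23, z=9}
  after event 6 (t=49: SET x = 49): {x=49, y=23, z=9}

Answer: {x=49, y=23, z=9}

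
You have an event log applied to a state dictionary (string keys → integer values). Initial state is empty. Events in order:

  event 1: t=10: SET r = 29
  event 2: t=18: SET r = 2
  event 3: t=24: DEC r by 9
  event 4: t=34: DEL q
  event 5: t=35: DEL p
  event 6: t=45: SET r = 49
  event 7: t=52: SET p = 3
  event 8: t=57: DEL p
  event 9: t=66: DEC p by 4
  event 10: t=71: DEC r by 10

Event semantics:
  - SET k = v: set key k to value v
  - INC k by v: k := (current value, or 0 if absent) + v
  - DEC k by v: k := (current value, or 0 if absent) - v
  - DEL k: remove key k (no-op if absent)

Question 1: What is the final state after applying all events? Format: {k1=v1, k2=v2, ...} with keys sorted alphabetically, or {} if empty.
  after event 1 (t=10: SET r = 29): {r=29}
  after event 2 (t=18: SET r = 2): {r=2}
  after event 3 (t=24: DEC r by 9): {r=-7}
  after event 4 (t=34: DEL q): {r=-7}
  after event 5 (t=35: DEL p): {r=-7}
  after event 6 (t=45: SET r = 49): {r=49}
  after event 7 (t=52: SET p = 3): {p=3, r=49}
  after event 8 (t=57: DEL p): {r=49}
  after event 9 (t=66: DEC p by 4): {p=-4, r=49}
  after event 10 (t=71: DEC r by 10): {p=-4, r=39}

Answer: {p=-4, r=39}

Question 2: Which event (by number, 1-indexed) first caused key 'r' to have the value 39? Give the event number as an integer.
Looking for first event where r becomes 39:
  event 1: r = 29
  event 2: r = 2
  event 3: r = -7
  event 4: r = -7
  event 5: r = -7
  event 6: r = 49
  event 7: r = 49
  event 8: r = 49
  event 9: r = 49
  event 10: r 49 -> 39  <-- first match

Answer: 10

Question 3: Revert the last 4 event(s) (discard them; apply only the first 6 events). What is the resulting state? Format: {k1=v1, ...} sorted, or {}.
Answer: {r=49}

Derivation:
Keep first 6 events (discard last 4):
  after event 1 (t=10: SET r = 29): {r=29}
  after event 2 (t=18: SET r = 2): {r=2}
  after event 3 (t=24: DEC r by 9): {r=-7}
  after event 4 (t=34: DEL q): {r=-7}
  after event 5 (t=35: DEL p): {r=-7}
  after event 6 (t=45: SET r = 49): {r=49}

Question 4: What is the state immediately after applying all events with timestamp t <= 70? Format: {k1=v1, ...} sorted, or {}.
Apply events with t <= 70 (9 events):
  after event 1 (t=10: SET r = 29): {r=29}
  after event 2 (t=18: SET r = 2): {r=2}
  after event 3 (t=24: DEC r by 9): {r=-7}
  after event 4 (t=34: DEL q): {r=-7}
  after event 5 (t=35: DEL p): {r=-7}
  after event 6 (t=45: SET r = 49): {r=49}
  after event 7 (t=52: SET p = 3): {p=3, r=49}
  after event 8 (t=57: DEL p): {r=49}
  after event 9 (t=66: DEC p by 4): {p=-4, r=49}

Answer: {p=-4, r=49}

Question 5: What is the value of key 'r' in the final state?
Answer: 39

Derivation:
Track key 'r' through all 10 events:
  event 1 (t=10: SET r = 29): r (absent) -> 29
  event 2 (t=18: SET r = 2): r 29 -> 2
  event 3 (t=24: DEC r by 9): r 2 -> -7
  event 4 (t=34: DEL q): r unchanged
  event 5 (t=35: DEL p): r unchanged
  event 6 (t=45: SET r = 49): r -7 -> 49
  event 7 (t=52: SET p = 3): r unchanged
  event 8 (t=57: DEL p): r unchanged
  event 9 (t=66: DEC p by 4): r unchanged
  event 10 (t=71: DEC r by 10): r 49 -> 39
Final: r = 39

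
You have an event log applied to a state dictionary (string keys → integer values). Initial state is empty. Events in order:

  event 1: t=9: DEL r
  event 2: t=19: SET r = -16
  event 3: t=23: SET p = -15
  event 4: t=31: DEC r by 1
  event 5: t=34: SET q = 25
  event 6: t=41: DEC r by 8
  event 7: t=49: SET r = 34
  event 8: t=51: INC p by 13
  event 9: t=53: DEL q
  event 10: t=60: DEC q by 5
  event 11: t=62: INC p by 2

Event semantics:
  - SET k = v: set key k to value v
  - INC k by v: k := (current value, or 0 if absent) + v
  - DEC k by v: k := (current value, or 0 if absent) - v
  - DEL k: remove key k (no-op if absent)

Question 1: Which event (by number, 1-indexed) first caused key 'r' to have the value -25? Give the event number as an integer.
Looking for first event where r becomes -25:
  event 2: r = -16
  event 3: r = -16
  event 4: r = -17
  event 5: r = -17
  event 6: r -17 -> -25  <-- first match

Answer: 6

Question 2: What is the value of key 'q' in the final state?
Track key 'q' through all 11 events:
  event 1 (t=9: DEL r): q unchanged
  event 2 (t=19: SET r = -16): q unchanged
  event 3 (t=23: SET p = -15): q unchanged
  event 4 (t=31: DEC r by 1): q unchanged
  event 5 (t=34: SET q = 25): q (absent) -> 25
  event 6 (t=41: DEC r by 8): q unchanged
  event 7 (t=49: SET r = 34): q unchanged
  event 8 (t=51: INC p by 13): q unchanged
  event 9 (t=53: DEL q): q 25 -> (absent)
  event 10 (t=60: DEC q by 5): q (absent) -> -5
  event 11 (t=62: INC p by 2): q unchanged
Final: q = -5

Answer: -5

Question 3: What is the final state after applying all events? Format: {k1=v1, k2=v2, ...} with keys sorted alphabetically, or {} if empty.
  after event 1 (t=9: DEL r): {}
  after event 2 (t=19: SET r = -16): {r=-16}
  after event 3 (t=23: SET p = -15): {p=-15, r=-16}
  after event 4 (t=31: DEC r by 1): {p=-15, r=-17}
  after event 5 (t=34: SET q = 25): {p=-15, q=25, r=-17}
  after event 6 (t=41: DEC r by 8): {p=-15, q=25, r=-25}
  after event 7 (t=49: SET r = 34): {p=-15, q=25, r=34}
  after event 8 (t=51: INC p by 13): {p=-2, q=25, r=34}
  after event 9 (t=53: DEL q): {p=-2, r=34}
  after event 10 (t=60: DEC q by 5): {p=-2, q=-5, r=34}
  after event 11 (t=62: INC p by 2): {p=0, q=-5, r=34}

Answer: {p=0, q=-5, r=34}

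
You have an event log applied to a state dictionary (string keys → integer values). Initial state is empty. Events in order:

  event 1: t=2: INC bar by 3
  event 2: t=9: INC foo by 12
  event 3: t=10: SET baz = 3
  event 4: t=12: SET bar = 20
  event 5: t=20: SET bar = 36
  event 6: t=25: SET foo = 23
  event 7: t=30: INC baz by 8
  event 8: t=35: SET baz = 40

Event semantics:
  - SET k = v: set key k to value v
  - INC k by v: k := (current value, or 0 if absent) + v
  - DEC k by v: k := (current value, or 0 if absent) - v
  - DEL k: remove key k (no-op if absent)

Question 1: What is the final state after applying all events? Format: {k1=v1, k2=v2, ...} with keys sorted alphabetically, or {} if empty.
  after event 1 (t=2: INC bar by 3): {bar=3}
  after event 2 (t=9: INC foo by 12): {bar=3, foo=12}
  after event 3 (t=10: SET baz = 3): {bar=3, baz=3, foo=12}
  after event 4 (t=12: SET bar = 20): {bar=20, baz=3, foo=12}
  after event 5 (t=20: SET bar = 36): {bar=36, baz=3, foo=12}
  after event 6 (t=25: SET foo = 23): {bar=36, baz=3, foo=23}
  after event 7 (t=30: INC baz by 8): {bar=36, baz=11, foo=23}
  after event 8 (t=35: SET baz = 40): {bar=36, baz=40, foo=23}

Answer: {bar=36, baz=40, foo=23}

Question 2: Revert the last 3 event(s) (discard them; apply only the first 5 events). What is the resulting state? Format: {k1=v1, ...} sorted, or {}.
Keep first 5 events (discard last 3):
  after event 1 (t=2: INC bar by 3): {bar=3}
  after event 2 (t=9: INC foo by 12): {bar=3, foo=12}
  after event 3 (t=10: SET baz = 3): {bar=3, baz=3, foo=12}
  after event 4 (t=12: SET bar = 20): {bar=20, baz=3, foo=12}
  after event 5 (t=20: SET bar = 36): {bar=36, baz=3, foo=12}

Answer: {bar=36, baz=3, foo=12}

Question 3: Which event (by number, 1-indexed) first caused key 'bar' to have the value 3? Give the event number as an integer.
Looking for first event where bar becomes 3:
  event 1: bar (absent) -> 3  <-- first match

Answer: 1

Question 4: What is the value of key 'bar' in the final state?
Track key 'bar' through all 8 events:
  event 1 (t=2: INC bar by 3): bar (absent) -> 3
  event 2 (t=9: INC foo by 12): bar unchanged
  event 3 (t=10: SET baz = 3): bar unchanged
  event 4 (t=12: SET bar = 20): bar 3 -> 20
  event 5 (t=20: SET bar = 36): bar 20 -> 36
  event 6 (t=25: SET foo = 23): bar unchanged
  event 7 (t=30: INC baz by 8): bar unchanged
  event 8 (t=35: SET baz = 40): bar unchanged
Final: bar = 36

Answer: 36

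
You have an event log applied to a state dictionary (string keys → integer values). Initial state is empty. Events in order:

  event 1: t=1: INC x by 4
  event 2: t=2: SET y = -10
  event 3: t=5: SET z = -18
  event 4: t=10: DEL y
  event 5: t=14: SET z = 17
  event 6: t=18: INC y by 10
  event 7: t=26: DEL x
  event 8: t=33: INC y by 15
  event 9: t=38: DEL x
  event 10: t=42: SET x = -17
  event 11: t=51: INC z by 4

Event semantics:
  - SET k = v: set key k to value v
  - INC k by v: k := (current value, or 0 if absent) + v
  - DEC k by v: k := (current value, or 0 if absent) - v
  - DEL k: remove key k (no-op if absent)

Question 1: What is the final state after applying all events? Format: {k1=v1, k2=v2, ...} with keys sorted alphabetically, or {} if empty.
Answer: {x=-17, y=25, z=21}

Derivation:
  after event 1 (t=1: INC x by 4): {x=4}
  after event 2 (t=2: SET y = -10): {x=4, y=-10}
  after event 3 (t=5: SET z = -18): {x=4, y=-10, z=-18}
  after event 4 (t=10: DEL y): {x=4, z=-18}
  after event 5 (t=14: SET z = 17): {x=4, z=17}
  after event 6 (t=18: INC y by 10): {x=4, y=10, z=17}
  after event 7 (t=26: DEL x): {y=10, z=17}
  after event 8 (t=33: INC y by 15): {y=25, z=17}
  after event 9 (t=38: DEL x): {y=25, z=17}
  after event 10 (t=42: SET x = -17): {x=-17, y=25, z=17}
  after event 11 (t=51: INC z by 4): {x=-17, y=25, z=21}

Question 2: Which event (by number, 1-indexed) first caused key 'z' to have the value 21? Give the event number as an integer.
Answer: 11

Derivation:
Looking for first event where z becomes 21:
  event 3: z = -18
  event 4: z = -18
  event 5: z = 17
  event 6: z = 17
  event 7: z = 17
  event 8: z = 17
  event 9: z = 17
  event 10: z = 17
  event 11: z 17 -> 21  <-- first match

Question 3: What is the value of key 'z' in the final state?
Track key 'z' through all 11 events:
  event 1 (t=1: INC x by 4): z unchanged
  event 2 (t=2: SET y = -10): z unchanged
  event 3 (t=5: SET z = -18): z (absent) -> -18
  event 4 (t=10: DEL y): z unchanged
  event 5 (t=14: SET z = 17): z -18 -> 17
  event 6 (t=18: INC y by 10): z unchanged
  event 7 (t=26: DEL x): z unchanged
  event 8 (t=33: INC y by 15): z unchanged
  event 9 (t=38: DEL x): z unchanged
  event 10 (t=42: SET x = -17): z unchanged
  event 11 (t=51: INC z by 4): z 17 -> 21
Final: z = 21

Answer: 21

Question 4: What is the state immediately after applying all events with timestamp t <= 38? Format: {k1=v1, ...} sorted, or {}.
Answer: {y=25, z=17}

Derivation:
Apply events with t <= 38 (9 events):
  after event 1 (t=1: INC x by 4): {x=4}
  after event 2 (t=2: SET y = -10): {x=4, y=-10}
  after event 3 (t=5: SET z = -18): {x=4, y=-10, z=-18}
  after event 4 (t=10: DEL y): {x=4, z=-18}
  after event 5 (t=14: SET z = 17): {x=4, z=17}
  after event 6 (t=18: INC y by 10): {x=4, y=10, z=17}
  after event 7 (t=26: DEL x): {y=10, z=17}
  after event 8 (t=33: INC y by 15): {y=25, z=17}
  after event 9 (t=38: DEL x): {y=25, z=17}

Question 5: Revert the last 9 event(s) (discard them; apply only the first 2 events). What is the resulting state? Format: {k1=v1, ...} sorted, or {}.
Answer: {x=4, y=-10}

Derivation:
Keep first 2 events (discard last 9):
  after event 1 (t=1: INC x by 4): {x=4}
  after event 2 (t=2: SET y = -10): {x=4, y=-10}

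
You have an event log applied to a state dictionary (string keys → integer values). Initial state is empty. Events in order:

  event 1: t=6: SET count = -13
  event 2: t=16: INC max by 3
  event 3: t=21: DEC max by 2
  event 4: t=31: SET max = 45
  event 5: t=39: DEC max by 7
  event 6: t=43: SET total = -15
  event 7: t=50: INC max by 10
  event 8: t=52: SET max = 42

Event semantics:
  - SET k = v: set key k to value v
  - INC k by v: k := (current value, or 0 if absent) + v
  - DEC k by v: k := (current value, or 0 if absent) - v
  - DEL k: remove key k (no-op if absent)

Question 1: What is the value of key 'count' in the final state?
Answer: -13

Derivation:
Track key 'count' through all 8 events:
  event 1 (t=6: SET count = -13): count (absent) -> -13
  event 2 (t=16: INC max by 3): count unchanged
  event 3 (t=21: DEC max by 2): count unchanged
  event 4 (t=31: SET max = 45): count unchanged
  event 5 (t=39: DEC max by 7): count unchanged
  event 6 (t=43: SET total = -15): count unchanged
  event 7 (t=50: INC max by 10): count unchanged
  event 8 (t=52: SET max = 42): count unchanged
Final: count = -13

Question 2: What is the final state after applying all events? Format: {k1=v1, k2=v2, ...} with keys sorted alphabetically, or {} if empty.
Answer: {count=-13, max=42, total=-15}

Derivation:
  after event 1 (t=6: SET count = -13): {count=-13}
  after event 2 (t=16: INC max by 3): {count=-13, max=3}
  after event 3 (t=21: DEC max by 2): {count=-13, max=1}
  after event 4 (t=31: SET max = 45): {count=-13, max=45}
  after event 5 (t=39: DEC max by 7): {count=-13, max=38}
  after event 6 (t=43: SET total = -15): {count=-13, max=38, total=-15}
  after event 7 (t=50: INC max by 10): {count=-13, max=48, total=-15}
  after event 8 (t=52: SET max = 42): {count=-13, max=42, total=-15}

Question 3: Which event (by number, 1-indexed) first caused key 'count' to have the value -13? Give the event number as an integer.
Looking for first event where count becomes -13:
  event 1: count (absent) -> -13  <-- first match

Answer: 1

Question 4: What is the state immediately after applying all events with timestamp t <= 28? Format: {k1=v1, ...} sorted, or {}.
Apply events with t <= 28 (3 events):
  after event 1 (t=6: SET count = -13): {count=-13}
  after event 2 (t=16: INC max by 3): {count=-13, max=3}
  after event 3 (t=21: DEC max by 2): {count=-13, max=1}

Answer: {count=-13, max=1}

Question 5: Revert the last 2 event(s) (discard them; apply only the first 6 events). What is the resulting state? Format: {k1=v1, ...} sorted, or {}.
Answer: {count=-13, max=38, total=-15}

Derivation:
Keep first 6 events (discard last 2):
  after event 1 (t=6: SET count = -13): {count=-13}
  after event 2 (t=16: INC max by 3): {count=-13, max=3}
  after event 3 (t=21: DEC max by 2): {count=-13, max=1}
  after event 4 (t=31: SET max = 45): {count=-13, max=45}
  after event 5 (t=39: DEC max by 7): {count=-13, max=38}
  after event 6 (t=43: SET total = -15): {count=-13, max=38, total=-15}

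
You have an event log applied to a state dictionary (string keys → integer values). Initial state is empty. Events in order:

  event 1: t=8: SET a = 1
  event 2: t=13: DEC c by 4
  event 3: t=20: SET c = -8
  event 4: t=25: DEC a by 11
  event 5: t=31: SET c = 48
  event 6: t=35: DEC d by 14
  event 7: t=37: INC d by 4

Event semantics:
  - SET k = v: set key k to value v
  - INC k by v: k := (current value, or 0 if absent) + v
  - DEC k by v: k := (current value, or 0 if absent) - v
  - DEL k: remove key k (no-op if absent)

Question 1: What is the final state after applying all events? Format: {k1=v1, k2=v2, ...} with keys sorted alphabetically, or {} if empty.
Answer: {a=-10, c=48, d=-10}

Derivation:
  after event 1 (t=8: SET a = 1): {a=1}
  after event 2 (t=13: DEC c by 4): {a=1, c=-4}
  after event 3 (t=20: SET c = -8): {a=1, c=-8}
  after event 4 (t=25: DEC a by 11): {a=-10, c=-8}
  after event 5 (t=31: SET c = 48): {a=-10, c=48}
  after event 6 (t=35: DEC d by 14): {a=-10, c=48, d=-14}
  after event 7 (t=37: INC d by 4): {a=-10, c=48, d=-10}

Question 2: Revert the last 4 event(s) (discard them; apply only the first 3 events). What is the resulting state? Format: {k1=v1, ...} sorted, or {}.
Keep first 3 events (discard last 4):
  after event 1 (t=8: SET a = 1): {a=1}
  after event 2 (t=13: DEC c by 4): {a=1, c=-4}
  after event 3 (t=20: SET c = -8): {a=1, c=-8}

Answer: {a=1, c=-8}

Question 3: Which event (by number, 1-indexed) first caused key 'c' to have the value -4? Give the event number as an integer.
Looking for first event where c becomes -4:
  event 2: c (absent) -> -4  <-- first match

Answer: 2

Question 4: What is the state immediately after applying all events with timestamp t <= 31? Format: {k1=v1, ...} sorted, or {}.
Apply events with t <= 31 (5 events):
  after event 1 (t=8: SET a = 1): {a=1}
  after event 2 (t=13: DEC c by 4): {a=1, c=-4}
  after event 3 (t=20: SET c = -8): {a=1, c=-8}
  after event 4 (t=25: DEC a by 11): {a=-10, c=-8}
  after event 5 (t=31: SET c = 48): {a=-10, c=48}

Answer: {a=-10, c=48}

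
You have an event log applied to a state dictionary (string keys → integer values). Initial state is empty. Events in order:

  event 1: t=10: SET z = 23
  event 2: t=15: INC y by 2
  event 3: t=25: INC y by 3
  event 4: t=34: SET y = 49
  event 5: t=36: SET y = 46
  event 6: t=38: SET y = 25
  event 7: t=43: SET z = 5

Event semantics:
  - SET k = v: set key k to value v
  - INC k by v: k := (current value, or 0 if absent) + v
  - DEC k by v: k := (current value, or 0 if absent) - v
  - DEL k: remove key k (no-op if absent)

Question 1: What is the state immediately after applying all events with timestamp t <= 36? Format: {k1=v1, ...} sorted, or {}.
Answer: {y=46, z=23}

Derivation:
Apply events with t <= 36 (5 events):
  after event 1 (t=10: SET z = 23): {z=23}
  after event 2 (t=15: INC y by 2): {y=2, z=23}
  after event 3 (t=25: INC y by 3): {y=5, z=23}
  after event 4 (t=34: SET y = 49): {y=49, z=23}
  after event 5 (t=36: SET y = 46): {y=46, z=23}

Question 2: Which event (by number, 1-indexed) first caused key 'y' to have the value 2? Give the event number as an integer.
Answer: 2

Derivation:
Looking for first event where y becomes 2:
  event 2: y (absent) -> 2  <-- first match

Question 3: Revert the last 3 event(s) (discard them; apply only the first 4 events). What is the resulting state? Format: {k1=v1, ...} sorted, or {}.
Answer: {y=49, z=23}

Derivation:
Keep first 4 events (discard last 3):
  after event 1 (t=10: SET z = 23): {z=23}
  after event 2 (t=15: INC y by 2): {y=2, z=23}
  after event 3 (t=25: INC y by 3): {y=5, z=23}
  after event 4 (t=34: SET y = 49): {y=49, z=23}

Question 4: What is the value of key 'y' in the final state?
Track key 'y' through all 7 events:
  event 1 (t=10: SET z = 23): y unchanged
  event 2 (t=15: INC y by 2): y (absent) -> 2
  event 3 (t=25: INC y by 3): y 2 -> 5
  event 4 (t=34: SET y = 49): y 5 -> 49
  event 5 (t=36: SET y = 46): y 49 -> 46
  event 6 (t=38: SET y = 25): y 46 -> 25
  event 7 (t=43: SET z = 5): y unchanged
Final: y = 25

Answer: 25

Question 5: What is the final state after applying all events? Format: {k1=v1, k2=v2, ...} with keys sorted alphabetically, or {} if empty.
  after event 1 (t=10: SET z = 23): {z=23}
  after event 2 (t=15: INC y by 2): {y=2, z=23}
  after event 3 (t=25: INC y by 3): {y=5, z=23}
  after event 4 (t=34: SET y = 49): {y=49, z=23}
  after event 5 (t=36: SET y = 46): {y=46, z=23}
  after event 6 (t=38: SET y = 25): {y=25, z=23}
  after event 7 (t=43: SET z = 5): {y=25, z=5}

Answer: {y=25, z=5}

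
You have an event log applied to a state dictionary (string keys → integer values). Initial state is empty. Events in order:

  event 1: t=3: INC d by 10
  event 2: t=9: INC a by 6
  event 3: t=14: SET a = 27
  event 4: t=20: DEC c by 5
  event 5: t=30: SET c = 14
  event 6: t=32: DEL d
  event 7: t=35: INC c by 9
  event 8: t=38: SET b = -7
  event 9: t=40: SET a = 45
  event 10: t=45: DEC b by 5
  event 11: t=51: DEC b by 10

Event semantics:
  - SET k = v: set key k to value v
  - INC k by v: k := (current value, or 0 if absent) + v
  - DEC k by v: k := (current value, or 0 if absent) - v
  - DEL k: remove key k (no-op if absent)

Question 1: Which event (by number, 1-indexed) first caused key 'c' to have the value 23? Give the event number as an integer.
Answer: 7

Derivation:
Looking for first event where c becomes 23:
  event 4: c = -5
  event 5: c = 14
  event 6: c = 14
  event 7: c 14 -> 23  <-- first match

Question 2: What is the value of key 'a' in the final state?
Track key 'a' through all 11 events:
  event 1 (t=3: INC d by 10): a unchanged
  event 2 (t=9: INC a by 6): a (absent) -> 6
  event 3 (t=14: SET a = 27): a 6 -> 27
  event 4 (t=20: DEC c by 5): a unchanged
  event 5 (t=30: SET c = 14): a unchanged
  event 6 (t=32: DEL d): a unchanged
  event 7 (t=35: INC c by 9): a unchanged
  event 8 (t=38: SET b = -7): a unchanged
  event 9 (t=40: SET a = 45): a 27 -> 45
  event 10 (t=45: DEC b by 5): a unchanged
  event 11 (t=51: DEC b by 10): a unchanged
Final: a = 45

Answer: 45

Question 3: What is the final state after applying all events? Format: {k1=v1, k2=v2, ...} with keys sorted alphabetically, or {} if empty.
Answer: {a=45, b=-22, c=23}

Derivation:
  after event 1 (t=3: INC d by 10): {d=10}
  after event 2 (t=9: INC a by 6): {a=6, d=10}
  after event 3 (t=14: SET a = 27): {a=27, d=10}
  after event 4 (t=20: DEC c by 5): {a=27, c=-5, d=10}
  after event 5 (t=30: SET c = 14): {a=27, c=14, d=10}
  after event 6 (t=32: DEL d): {a=27, c=14}
  after event 7 (t=35: INC c by 9): {a=27, c=23}
  after event 8 (t=38: SET b = -7): {a=27, b=-7, c=23}
  after event 9 (t=40: SET a = 45): {a=45, b=-7, c=23}
  after event 10 (t=45: DEC b by 5): {a=45, b=-12, c=23}
  after event 11 (t=51: DEC b by 10): {a=45, b=-22, c=23}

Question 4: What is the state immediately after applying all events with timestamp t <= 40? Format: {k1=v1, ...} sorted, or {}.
Apply events with t <= 40 (9 events):
  after event 1 (t=3: INC d by 10): {d=10}
  after event 2 (t=9: INC a by 6): {a=6, d=10}
  after event 3 (t=14: SET a = 27): {a=27, d=10}
  after event 4 (t=20: DEC c by 5): {a=27, c=-5, d=10}
  after event 5 (t=30: SET c = 14): {a=27, c=14, d=10}
  after event 6 (t=32: DEL d): {a=27, c=14}
  after event 7 (t=35: INC c by 9): {a=27, c=23}
  after event 8 (t=38: SET b = -7): {a=27, b=-7, c=23}
  after event 9 (t=40: SET a = 45): {a=45, b=-7, c=23}

Answer: {a=45, b=-7, c=23}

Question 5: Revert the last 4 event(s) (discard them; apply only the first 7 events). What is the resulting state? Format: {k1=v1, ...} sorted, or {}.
Answer: {a=27, c=23}

Derivation:
Keep first 7 events (discard last 4):
  after event 1 (t=3: INC d by 10): {d=10}
  after event 2 (t=9: INC a by 6): {a=6, d=10}
  after event 3 (t=14: SET a = 27): {a=27, d=10}
  after event 4 (t=20: DEC c by 5): {a=27, c=-5, d=10}
  after event 5 (t=30: SET c = 14): {a=27, c=14, d=10}
  after event 6 (t=32: DEL d): {a=27, c=14}
  after event 7 (t=35: INC c by 9): {a=27, c=23}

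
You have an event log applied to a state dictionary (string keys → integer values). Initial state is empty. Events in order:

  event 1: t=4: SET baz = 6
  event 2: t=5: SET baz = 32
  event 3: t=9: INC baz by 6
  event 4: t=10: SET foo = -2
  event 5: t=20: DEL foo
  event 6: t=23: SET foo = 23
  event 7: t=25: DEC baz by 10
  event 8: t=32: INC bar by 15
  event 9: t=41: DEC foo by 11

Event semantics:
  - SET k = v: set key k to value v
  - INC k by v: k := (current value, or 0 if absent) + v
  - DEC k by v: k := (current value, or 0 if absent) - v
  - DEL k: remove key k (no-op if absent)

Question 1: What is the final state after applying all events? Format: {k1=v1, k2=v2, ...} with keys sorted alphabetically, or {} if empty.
  after event 1 (t=4: SET baz = 6): {baz=6}
  after event 2 (t=5: SET baz = 32): {baz=32}
  after event 3 (t=9: INC baz by 6): {baz=38}
  after event 4 (t=10: SET foo = -2): {baz=38, foo=-2}
  after event 5 (t=20: DEL foo): {baz=38}
  after event 6 (t=23: SET foo = 23): {baz=38, foo=23}
  after event 7 (t=25: DEC baz by 10): {baz=28, foo=23}
  after event 8 (t=32: INC bar by 15): {bar=15, baz=28, foo=23}
  after event 9 (t=41: DEC foo by 11): {bar=15, baz=28, foo=12}

Answer: {bar=15, baz=28, foo=12}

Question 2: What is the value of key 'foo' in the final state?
Answer: 12

Derivation:
Track key 'foo' through all 9 events:
  event 1 (t=4: SET baz = 6): foo unchanged
  event 2 (t=5: SET baz = 32): foo unchanged
  event 3 (t=9: INC baz by 6): foo unchanged
  event 4 (t=10: SET foo = -2): foo (absent) -> -2
  event 5 (t=20: DEL foo): foo -2 -> (absent)
  event 6 (t=23: SET foo = 23): foo (absent) -> 23
  event 7 (t=25: DEC baz by 10): foo unchanged
  event 8 (t=32: INC bar by 15): foo unchanged
  event 9 (t=41: DEC foo by 11): foo 23 -> 12
Final: foo = 12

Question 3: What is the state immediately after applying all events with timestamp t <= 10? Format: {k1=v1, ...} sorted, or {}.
Answer: {baz=38, foo=-2}

Derivation:
Apply events with t <= 10 (4 events):
  after event 1 (t=4: SET baz = 6): {baz=6}
  after event 2 (t=5: SET baz = 32): {baz=32}
  after event 3 (t=9: INC baz by 6): {baz=38}
  after event 4 (t=10: SET foo = -2): {baz=38, foo=-2}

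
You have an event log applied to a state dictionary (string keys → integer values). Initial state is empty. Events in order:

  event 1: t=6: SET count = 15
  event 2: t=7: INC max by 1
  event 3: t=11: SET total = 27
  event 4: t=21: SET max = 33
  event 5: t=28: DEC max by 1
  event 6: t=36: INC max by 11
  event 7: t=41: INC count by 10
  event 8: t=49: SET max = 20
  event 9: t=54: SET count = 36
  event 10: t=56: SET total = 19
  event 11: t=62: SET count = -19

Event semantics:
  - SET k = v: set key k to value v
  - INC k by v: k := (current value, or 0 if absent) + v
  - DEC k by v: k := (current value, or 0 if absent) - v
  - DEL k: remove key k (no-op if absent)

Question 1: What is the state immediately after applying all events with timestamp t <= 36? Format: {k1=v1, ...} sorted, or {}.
Answer: {count=15, max=43, total=27}

Derivation:
Apply events with t <= 36 (6 events):
  after event 1 (t=6: SET count = 15): {count=15}
  after event 2 (t=7: INC max by 1): {count=15, max=1}
  after event 3 (t=11: SET total = 27): {count=15, max=1, total=27}
  after event 4 (t=21: SET max = 33): {count=15, max=33, total=27}
  after event 5 (t=28: DEC max by 1): {count=15, max=32, total=27}
  after event 6 (t=36: INC max by 11): {count=15, max=43, total=27}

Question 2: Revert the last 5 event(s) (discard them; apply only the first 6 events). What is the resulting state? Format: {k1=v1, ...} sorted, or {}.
Answer: {count=15, max=43, total=27}

Derivation:
Keep first 6 events (discard last 5):
  after event 1 (t=6: SET count = 15): {count=15}
  after event 2 (t=7: INC max by 1): {count=15, max=1}
  after event 3 (t=11: SET total = 27): {count=15, max=1, total=27}
  after event 4 (t=21: SET max = 33): {count=15, max=33, total=27}
  after event 5 (t=28: DEC max by 1): {count=15, max=32, total=27}
  after event 6 (t=36: INC max by 11): {count=15, max=43, total=27}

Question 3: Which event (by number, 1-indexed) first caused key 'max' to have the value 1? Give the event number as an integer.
Looking for first event where max becomes 1:
  event 2: max (absent) -> 1  <-- first match

Answer: 2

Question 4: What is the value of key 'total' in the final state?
Answer: 19

Derivation:
Track key 'total' through all 11 events:
  event 1 (t=6: SET count = 15): total unchanged
  event 2 (t=7: INC max by 1): total unchanged
  event 3 (t=11: SET total = 27): total (absent) -> 27
  event 4 (t=21: SET max = 33): total unchanged
  event 5 (t=28: DEC max by 1): total unchanged
  event 6 (t=36: INC max by 11): total unchanged
  event 7 (t=41: INC count by 10): total unchanged
  event 8 (t=49: SET max = 20): total unchanged
  event 9 (t=54: SET count = 36): total unchanged
  event 10 (t=56: SET total = 19): total 27 -> 19
  event 11 (t=62: SET count = -19): total unchanged
Final: total = 19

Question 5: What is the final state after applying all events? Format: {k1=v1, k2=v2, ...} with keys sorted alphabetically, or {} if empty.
  after event 1 (t=6: SET count = 15): {count=15}
  after event 2 (t=7: INC max by 1): {count=15, max=1}
  after event 3 (t=11: SET total = 27): {count=15, max=1, total=27}
  after event 4 (t=21: SET max = 33): {count=15, max=33, total=27}
  after event 5 (t=28: DEC max by 1): {count=15, max=32, total=27}
  after event 6 (t=36: INC max by 11): {count=15, max=43, total=27}
  after event 7 (t=41: INC count by 10): {count=25, max=43, total=27}
  after event 8 (t=49: SET max = 20): {count=25, max=20, total=27}
  after event 9 (t=54: SET count = 36): {count=36, max=20, total=27}
  after event 10 (t=56: SET total = 19): {count=36, max=20, total=19}
  after event 11 (t=62: SET count = -19): {count=-19, max=20, total=19}

Answer: {count=-19, max=20, total=19}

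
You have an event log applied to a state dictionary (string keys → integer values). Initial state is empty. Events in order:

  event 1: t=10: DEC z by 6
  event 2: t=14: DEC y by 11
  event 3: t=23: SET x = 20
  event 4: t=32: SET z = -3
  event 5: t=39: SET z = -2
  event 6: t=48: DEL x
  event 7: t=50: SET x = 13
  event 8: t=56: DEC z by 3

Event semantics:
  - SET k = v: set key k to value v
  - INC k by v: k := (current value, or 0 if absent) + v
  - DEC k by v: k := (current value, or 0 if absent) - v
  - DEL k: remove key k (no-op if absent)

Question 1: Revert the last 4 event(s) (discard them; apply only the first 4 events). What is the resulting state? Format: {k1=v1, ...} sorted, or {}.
Keep first 4 events (discard last 4):
  after event 1 (t=10: DEC z by 6): {z=-6}
  after event 2 (t=14: DEC y by 11): {y=-11, z=-6}
  after event 3 (t=23: SET x = 20): {x=20, y=-11, z=-6}
  after event 4 (t=32: SET z = -3): {x=20, y=-11, z=-3}

Answer: {x=20, y=-11, z=-3}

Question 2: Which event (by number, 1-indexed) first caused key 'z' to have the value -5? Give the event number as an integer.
Looking for first event where z becomes -5:
  event 1: z = -6
  event 2: z = -6
  event 3: z = -6
  event 4: z = -3
  event 5: z = -2
  event 6: z = -2
  event 7: z = -2
  event 8: z -2 -> -5  <-- first match

Answer: 8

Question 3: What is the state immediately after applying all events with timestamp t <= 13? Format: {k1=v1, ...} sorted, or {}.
Answer: {z=-6}

Derivation:
Apply events with t <= 13 (1 events):
  after event 1 (t=10: DEC z by 6): {z=-6}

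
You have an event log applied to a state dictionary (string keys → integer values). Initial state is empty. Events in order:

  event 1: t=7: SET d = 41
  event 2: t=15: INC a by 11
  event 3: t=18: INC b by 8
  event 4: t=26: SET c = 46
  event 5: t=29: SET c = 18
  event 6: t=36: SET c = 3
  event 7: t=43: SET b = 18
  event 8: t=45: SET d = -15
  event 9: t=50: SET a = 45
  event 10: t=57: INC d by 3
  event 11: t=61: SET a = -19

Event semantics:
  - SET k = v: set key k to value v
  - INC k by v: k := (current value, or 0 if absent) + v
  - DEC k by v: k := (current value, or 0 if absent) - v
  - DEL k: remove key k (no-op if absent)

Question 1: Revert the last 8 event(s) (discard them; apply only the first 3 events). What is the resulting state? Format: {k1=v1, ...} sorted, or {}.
Answer: {a=11, b=8, d=41}

Derivation:
Keep first 3 events (discard last 8):
  after event 1 (t=7: SET d = 41): {d=41}
  after event 2 (t=15: INC a by 11): {a=11, d=41}
  after event 3 (t=18: INC b by 8): {a=11, b=8, d=41}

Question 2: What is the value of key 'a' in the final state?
Answer: -19

Derivation:
Track key 'a' through all 11 events:
  event 1 (t=7: SET d = 41): a unchanged
  event 2 (t=15: INC a by 11): a (absent) -> 11
  event 3 (t=18: INC b by 8): a unchanged
  event 4 (t=26: SET c = 46): a unchanged
  event 5 (t=29: SET c = 18): a unchanged
  event 6 (t=36: SET c = 3): a unchanged
  event 7 (t=43: SET b = 18): a unchanged
  event 8 (t=45: SET d = -15): a unchanged
  event 9 (t=50: SET a = 45): a 11 -> 45
  event 10 (t=57: INC d by 3): a unchanged
  event 11 (t=61: SET a = -19): a 45 -> -19
Final: a = -19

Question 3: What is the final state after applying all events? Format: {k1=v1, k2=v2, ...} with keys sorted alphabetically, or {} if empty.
  after event 1 (t=7: SET d = 41): {d=41}
  after event 2 (t=15: INC a by 11): {a=11, d=41}
  after event 3 (t=18: INC b by 8): {a=11, b=8, d=41}
  after event 4 (t=26: SET c = 46): {a=11, b=8, c=46, d=41}
  after event 5 (t=29: SET c = 18): {a=11, b=8, c=18, d=41}
  after event 6 (t=36: SET c = 3): {a=11, b=8, c=3, d=41}
  after event 7 (t=43: SET b = 18): {a=11, b=18, c=3, d=41}
  after event 8 (t=45: SET d = -15): {a=11, b=18, c=3, d=-15}
  after event 9 (t=50: SET a = 45): {a=45, b=18, c=3, d=-15}
  after event 10 (t=57: INC d by 3): {a=45, b=18, c=3, d=-12}
  after event 11 (t=61: SET a = -19): {a=-19, b=18, c=3, d=-12}

Answer: {a=-19, b=18, c=3, d=-12}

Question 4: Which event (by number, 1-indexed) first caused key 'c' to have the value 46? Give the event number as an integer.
Answer: 4

Derivation:
Looking for first event where c becomes 46:
  event 4: c (absent) -> 46  <-- first match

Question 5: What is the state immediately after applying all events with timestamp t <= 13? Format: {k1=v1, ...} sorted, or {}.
Answer: {d=41}

Derivation:
Apply events with t <= 13 (1 events):
  after event 1 (t=7: SET d = 41): {d=41}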